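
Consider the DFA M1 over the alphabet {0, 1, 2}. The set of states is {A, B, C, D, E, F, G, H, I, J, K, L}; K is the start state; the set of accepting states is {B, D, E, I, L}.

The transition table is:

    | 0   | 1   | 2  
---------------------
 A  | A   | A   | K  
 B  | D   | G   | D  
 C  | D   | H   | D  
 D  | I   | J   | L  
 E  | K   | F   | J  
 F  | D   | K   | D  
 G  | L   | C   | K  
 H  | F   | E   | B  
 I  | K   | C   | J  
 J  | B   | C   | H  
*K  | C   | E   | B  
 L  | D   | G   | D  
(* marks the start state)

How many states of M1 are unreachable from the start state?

BFS from K reaches {B, C, D, E, F, G, H, I, J, K, L}; the 1 state(s) A are never visited.

1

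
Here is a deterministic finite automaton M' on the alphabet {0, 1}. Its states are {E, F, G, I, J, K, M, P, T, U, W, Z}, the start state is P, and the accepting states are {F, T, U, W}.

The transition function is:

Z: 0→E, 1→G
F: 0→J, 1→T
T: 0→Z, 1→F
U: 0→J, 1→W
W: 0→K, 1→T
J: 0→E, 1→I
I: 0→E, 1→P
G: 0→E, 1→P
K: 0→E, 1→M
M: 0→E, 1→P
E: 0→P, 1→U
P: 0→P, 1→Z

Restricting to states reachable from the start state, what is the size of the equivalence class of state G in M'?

3

All states are reachable from the start state.
Start with accepting vs non-accepting: {F,T,U,W} | {E,G,I,J,K,M,P,Z}.
Refine {E,G,I,J,K,M,P,Z} on symbol 1: members go to different blocks, giving {G,I,J,K,M,P,Z} and {E}.
Refine {G,I,J,K,M,P,Z} on symbol 0: members go to different blocks, giving {G,I,J,K,M,Z} and {P}.
Split {G,I,J,K,M,Z} by δ(·,1) → {G,I,M} and {J,K,Z}.
The partition is now stable with 5 blocks: {F,T,U,W} | {G,I,M} | {E} | {P} | {J,K,Z}.
The equivalence class containing G is {G,I,M}, of size 3.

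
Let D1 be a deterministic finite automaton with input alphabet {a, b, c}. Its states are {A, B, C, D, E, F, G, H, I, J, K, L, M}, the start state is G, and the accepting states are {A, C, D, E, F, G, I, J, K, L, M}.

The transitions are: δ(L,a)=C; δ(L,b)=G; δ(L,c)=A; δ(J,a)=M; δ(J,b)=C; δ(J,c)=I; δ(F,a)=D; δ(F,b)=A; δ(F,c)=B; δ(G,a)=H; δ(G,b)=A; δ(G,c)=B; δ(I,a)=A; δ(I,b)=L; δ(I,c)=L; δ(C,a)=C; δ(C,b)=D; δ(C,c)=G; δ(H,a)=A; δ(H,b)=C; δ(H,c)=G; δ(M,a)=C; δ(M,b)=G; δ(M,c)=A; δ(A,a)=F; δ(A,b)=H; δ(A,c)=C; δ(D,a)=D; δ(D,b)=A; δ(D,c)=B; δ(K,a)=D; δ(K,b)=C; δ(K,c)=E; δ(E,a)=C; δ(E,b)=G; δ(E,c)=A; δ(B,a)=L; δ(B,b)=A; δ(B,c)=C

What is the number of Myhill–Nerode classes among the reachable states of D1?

7

States {E,I,J,K,M} cannot be reached from the start state, so discard them.
P0 = {A,C,D,F,G,L} | {B,H}.
Split {A,C,D,F,G,L} by δ(·,a) → {A,C,D,F,L} and {G}.
Refine {A,C,D,F,L} on symbol b: members go to different blocks, giving {C,D,F} and {A} and {L}.
Split {C,D,F} by δ(·,b) → {D,F} and {C}.
Refine {B,H} on symbol a: members go to different blocks, giving {B} and {H}.
No further refinement is possible. Final partition (7 blocks): {D,F} | {B} | {G} | {A} | {L} | {C} | {H}.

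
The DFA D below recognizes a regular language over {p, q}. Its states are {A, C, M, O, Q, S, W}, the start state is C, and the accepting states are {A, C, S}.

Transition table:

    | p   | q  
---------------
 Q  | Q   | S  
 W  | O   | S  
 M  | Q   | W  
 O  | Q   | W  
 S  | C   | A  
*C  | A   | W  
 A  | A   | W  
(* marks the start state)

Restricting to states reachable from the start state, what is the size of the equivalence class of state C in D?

2

First remove the unreachable states {M}; 6 states remain.
P0 = {A,C,S} | {O,Q,W}.
Split {A,C,S} by δ(·,q) → {A,C} and {S}.
Split {O,Q,W} by δ(·,q) → {Q,W} and {O}.
On input p, block {Q,W} splits into {Q} and {W}.
No further refinement is possible. Final partition (5 blocks): {A,C} | {Q} | {S} | {O} | {W}.
State C belongs to the block {A,C}, which has 2 states.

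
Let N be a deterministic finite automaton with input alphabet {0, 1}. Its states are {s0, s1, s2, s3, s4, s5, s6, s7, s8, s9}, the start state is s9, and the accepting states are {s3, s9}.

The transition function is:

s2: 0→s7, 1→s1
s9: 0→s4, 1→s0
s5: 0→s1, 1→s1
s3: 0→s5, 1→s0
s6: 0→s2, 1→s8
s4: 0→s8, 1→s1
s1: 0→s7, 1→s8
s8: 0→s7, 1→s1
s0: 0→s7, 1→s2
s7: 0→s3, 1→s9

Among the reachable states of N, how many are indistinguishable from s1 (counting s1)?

Reachable states from the start: {s0,s1,s2,s3,s4,s5,s7,s8,s9}. Unreachable: {s6} — drop them.
Initial partition by acceptance: {s3,s9} | {s0,s1,s2,s4,s5,s7,s8}.
Split {s0,s1,s2,s4,s5,s7,s8} by δ(·,0) → {s0,s1,s2,s4,s5,s8} and {s7}.
Split {s0,s1,s2,s4,s5,s8} by δ(·,0) → {s0,s1,s2,s8} and {s4,s5}.
The partition is now stable with 4 blocks: {s3,s9} | {s0,s1,s2,s8} | {s7} | {s4,s5}.
The equivalence class containing s1 is {s0,s1,s2,s8}, of size 4.

4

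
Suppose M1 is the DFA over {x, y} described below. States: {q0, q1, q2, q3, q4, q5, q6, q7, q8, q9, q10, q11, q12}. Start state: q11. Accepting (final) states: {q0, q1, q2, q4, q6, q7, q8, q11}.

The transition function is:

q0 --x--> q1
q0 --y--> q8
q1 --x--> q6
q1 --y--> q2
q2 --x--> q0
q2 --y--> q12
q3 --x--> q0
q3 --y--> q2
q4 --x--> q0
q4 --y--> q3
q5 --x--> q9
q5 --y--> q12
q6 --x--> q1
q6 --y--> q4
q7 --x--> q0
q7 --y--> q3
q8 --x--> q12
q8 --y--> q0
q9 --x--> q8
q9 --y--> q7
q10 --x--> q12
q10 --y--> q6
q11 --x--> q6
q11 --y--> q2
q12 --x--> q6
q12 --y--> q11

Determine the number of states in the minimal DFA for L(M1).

8

States {q5,q7,q9,q10} cannot be reached from the start state, so discard them.
Initial partition by acceptance: {q0,q1,q2,q4,q6,q8,q11} | {q3,q12}.
Refine {q0,q1,q2,q4,q6,q8,q11} on symbol x: members go to different blocks, giving {q0,q1,q2,q4,q6,q11} and {q8}.
Refine {q0,q1,q2,q4,q6,q11} on symbol y: members go to different blocks, giving {q1,q6,q11} and {q2,q4} and {q0}.
Refine {q3,q12} on symbol x: members go to different blocks, giving {q3} and {q12}.
On input y, block {q2,q4} splits into {q2} and {q4}.
On input y, block {q1,q6,q11} splits into {q1,q11} and {q6}.
Stable partition: {q1,q11} | {q3} | {q8} | {q2} | {q0} | {q12} | {q4} | {q6} — 8 equivalence classes.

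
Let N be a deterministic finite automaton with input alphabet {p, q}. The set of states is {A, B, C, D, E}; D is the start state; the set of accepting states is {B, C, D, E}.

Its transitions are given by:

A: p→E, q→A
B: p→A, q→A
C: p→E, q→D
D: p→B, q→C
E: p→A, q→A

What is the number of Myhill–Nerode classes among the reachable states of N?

3

All states are reachable from the start state.
Start with accepting vs non-accepting: {B,C,D,E} | {A}.
On input p, block {B,C,D,E} splits into {B,E} and {C,D}.
The partition is now stable with 3 blocks: {B,E} | {A} | {C,D}.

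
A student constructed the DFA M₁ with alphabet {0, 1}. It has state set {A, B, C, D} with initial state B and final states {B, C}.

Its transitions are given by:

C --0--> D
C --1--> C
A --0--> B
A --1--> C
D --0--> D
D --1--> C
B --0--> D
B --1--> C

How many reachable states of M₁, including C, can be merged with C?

2

First remove the unreachable states {A}; 3 states remain.
Initial partition by acceptance: {B,C} | {D}.
Stable partition: {B,C} | {D} — 2 equivalence classes.
The equivalence class containing C is {B,C}, of size 2.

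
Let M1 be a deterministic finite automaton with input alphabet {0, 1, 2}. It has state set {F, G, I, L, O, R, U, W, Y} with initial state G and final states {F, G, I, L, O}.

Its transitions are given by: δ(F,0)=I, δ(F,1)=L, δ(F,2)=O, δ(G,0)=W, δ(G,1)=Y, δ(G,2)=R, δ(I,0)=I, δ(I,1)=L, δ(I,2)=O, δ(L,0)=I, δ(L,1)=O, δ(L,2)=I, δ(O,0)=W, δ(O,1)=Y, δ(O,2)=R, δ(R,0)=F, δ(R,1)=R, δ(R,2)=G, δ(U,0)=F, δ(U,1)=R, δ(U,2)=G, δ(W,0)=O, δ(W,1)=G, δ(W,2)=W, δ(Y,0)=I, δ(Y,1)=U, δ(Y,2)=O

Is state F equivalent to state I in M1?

All states are reachable from the start state.
Initial partition by acceptance: {F,G,I,L,O} | {R,U,W,Y}.
Refine {F,G,I,L,O} on symbol 0: members go to different blocks, giving {F,I,L} and {G,O}.
Split {F,I,L} by δ(·,1) → {F,I} and {L}.
On input 0, block {R,U,W,Y} splits into {R,U,Y} and {W}.
Stable partition: {F,I} | {R,U,Y} | {G,O} | {L} | {W} — 5 equivalence classes.
F and I lie in the same block of the stable partition, so they are equivalent — no string distinguishes them.

Yes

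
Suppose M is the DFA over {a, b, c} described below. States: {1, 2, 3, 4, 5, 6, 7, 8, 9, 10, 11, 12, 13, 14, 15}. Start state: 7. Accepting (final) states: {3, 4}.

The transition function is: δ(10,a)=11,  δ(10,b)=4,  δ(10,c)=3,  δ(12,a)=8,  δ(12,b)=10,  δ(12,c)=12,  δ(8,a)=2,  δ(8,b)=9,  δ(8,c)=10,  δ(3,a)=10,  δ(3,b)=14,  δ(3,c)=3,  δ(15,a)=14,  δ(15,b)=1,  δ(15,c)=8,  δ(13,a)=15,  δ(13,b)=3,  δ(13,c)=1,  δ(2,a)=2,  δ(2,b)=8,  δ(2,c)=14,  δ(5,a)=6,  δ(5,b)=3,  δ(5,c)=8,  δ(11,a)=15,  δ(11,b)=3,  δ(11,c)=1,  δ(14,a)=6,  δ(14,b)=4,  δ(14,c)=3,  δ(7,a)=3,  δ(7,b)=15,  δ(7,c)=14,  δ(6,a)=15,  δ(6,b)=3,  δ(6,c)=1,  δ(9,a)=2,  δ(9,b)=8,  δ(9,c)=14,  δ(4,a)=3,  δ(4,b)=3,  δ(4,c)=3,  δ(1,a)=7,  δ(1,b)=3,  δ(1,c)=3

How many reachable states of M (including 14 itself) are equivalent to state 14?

2

States {5,12,13} cannot be reached from the start state, so discard them.
Start with accepting vs non-accepting: {3,4} | {1,2,6,7,8,9,10,11,14,15}.
Split {3,4} by δ(·,a) → {3} and {4}.
Refine {1,2,6,7,8,9,10,11,14,15} on symbol a: members go to different blocks, giving {1,2,6,8,9,10,11,14,15} and {7}.
Split {1,2,6,8,9,10,11,14,15} by δ(·,a) → {2,6,8,9,10,11,14,15} and {1}.
On input b, block {2,6,8,9,10,11,14,15} splits into {2,8,9} and {6,11} and {10,14} and {15}.
The partition is now stable with 8 blocks: {3} | {2,8,9} | {4} | {7} | {1} | {6,11} | {10,14} | {15}.
State 14 belongs to the block {10,14}, which has 2 states.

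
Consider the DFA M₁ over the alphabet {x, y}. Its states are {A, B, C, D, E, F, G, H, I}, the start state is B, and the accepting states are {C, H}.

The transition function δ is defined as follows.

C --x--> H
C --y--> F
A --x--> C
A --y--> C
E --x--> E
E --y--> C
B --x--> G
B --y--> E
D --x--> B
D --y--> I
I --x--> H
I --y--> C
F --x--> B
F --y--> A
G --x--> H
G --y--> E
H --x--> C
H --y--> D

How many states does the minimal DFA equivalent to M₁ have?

All states are reachable from the start state.
Start with accepting vs non-accepting: {C,H} | {A,B,D,E,F,G,I}.
Split {A,B,D,E,F,G,I} by δ(·,x) → {B,D,E,F} and {A,G,I}.
Refine {B,D,E,F} on symbol x: members go to different blocks, giving {D,E,F} and {B}.
Refine {D,E,F} on symbol x: members go to different blocks, giving {D,F} and {E}.
Split {A,G,I} by δ(·,y) → {A,I} and {G}.
The partition is now stable with 6 blocks: {C,H} | {D,F} | {A,I} | {B} | {E} | {G}.

6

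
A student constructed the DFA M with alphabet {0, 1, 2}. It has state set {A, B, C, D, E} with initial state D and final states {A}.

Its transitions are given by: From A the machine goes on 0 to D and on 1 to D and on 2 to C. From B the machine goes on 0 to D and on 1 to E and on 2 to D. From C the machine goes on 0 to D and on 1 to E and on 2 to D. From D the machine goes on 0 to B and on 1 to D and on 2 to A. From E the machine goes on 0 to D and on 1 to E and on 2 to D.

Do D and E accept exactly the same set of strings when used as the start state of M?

Every state is reachable, so we keep all 5.
Start with accepting vs non-accepting: {A} | {B,C,D,E}.
Split {B,C,D,E} by δ(·,2) → {B,C,E} and {D}.
The partition is now stable with 3 blocks: {A} | {B,C,E} | {D}.
D and E end up in different blocks, so they are distinguishable. For instance, the string '2' is accepted from only D.

No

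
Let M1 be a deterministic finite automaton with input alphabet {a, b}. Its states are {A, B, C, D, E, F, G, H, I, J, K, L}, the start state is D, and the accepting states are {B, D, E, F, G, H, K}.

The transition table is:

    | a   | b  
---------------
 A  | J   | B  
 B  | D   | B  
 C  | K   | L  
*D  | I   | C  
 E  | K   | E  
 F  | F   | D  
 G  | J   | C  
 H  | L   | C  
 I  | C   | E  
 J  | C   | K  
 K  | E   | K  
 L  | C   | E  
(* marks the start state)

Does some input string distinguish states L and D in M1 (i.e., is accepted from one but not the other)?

Yes

States {A,B,F,G,H,J} cannot be reached from the start state, so discard them.
Initial partition by acceptance: {D,E,K} | {C,I,L}.
On input a, block {D,E,K} splits into {E,K} and {D}.
Split {C,I,L} by δ(·,a) → {I,L} and {C}.
No further refinement is possible. Final partition (4 blocks): {E,K} | {I,L} | {D} | {C}.
L and D end up in different blocks, so they are distinguishable. For instance, the string 'ε' is accepted from only D.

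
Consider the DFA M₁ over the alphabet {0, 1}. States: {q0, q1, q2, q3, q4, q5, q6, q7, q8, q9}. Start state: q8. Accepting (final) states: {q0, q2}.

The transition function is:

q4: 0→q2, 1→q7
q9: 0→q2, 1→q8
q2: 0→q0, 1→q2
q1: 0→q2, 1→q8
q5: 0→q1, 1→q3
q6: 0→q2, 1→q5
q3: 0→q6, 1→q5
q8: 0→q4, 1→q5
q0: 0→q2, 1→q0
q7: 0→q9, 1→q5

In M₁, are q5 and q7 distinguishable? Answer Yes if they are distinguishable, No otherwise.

All states are reachable from the start state.
Start with accepting vs non-accepting: {q0,q2} | {q1,q3,q4,q5,q6,q7,q8,q9}.
On input 0, block {q1,q3,q4,q5,q6,q7,q8,q9} splits into {q1,q4,q6,q9} and {q3,q5,q7,q8}.
The partition is now stable with 3 blocks: {q0,q2} | {q1,q4,q6,q9} | {q3,q5,q7,q8}.
q5 and q7 lie in the same block of the stable partition, so they are equivalent — no string distinguishes them.

No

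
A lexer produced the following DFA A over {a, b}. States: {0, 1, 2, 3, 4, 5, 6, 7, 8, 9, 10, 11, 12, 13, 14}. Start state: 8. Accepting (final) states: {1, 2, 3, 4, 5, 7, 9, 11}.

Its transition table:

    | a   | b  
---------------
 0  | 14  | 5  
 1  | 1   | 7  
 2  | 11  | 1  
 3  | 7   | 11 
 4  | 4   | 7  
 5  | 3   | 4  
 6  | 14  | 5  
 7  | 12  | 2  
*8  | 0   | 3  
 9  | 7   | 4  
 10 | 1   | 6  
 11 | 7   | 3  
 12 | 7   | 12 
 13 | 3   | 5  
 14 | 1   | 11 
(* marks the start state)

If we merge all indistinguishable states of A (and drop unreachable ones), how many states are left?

8

Reachable states from the start: {0,1,2,3,4,5,7,8,11,12,14}. Unreachable: {6,9,10,13} — drop them.
Start with accepting vs non-accepting: {1,2,3,4,5,7,11} | {0,8,12,14}.
Refine {1,2,3,4,5,7,11} on symbol a: members go to different blocks, giving {1,2,3,4,5,11} and {7}.
Split {1,2,3,4,5,11} by δ(·,a) → {1,2,4,5} and {3,11}.
Refine {1,2,4,5} on symbol a: members go to different blocks, giving {1,4} and {2,5}.
On input a, block {0,8,12,14} splits into {0,8} and {12} and {14}.
Split {0,8} by δ(·,a) → {0} and {8}.
No further refinement is possible. Final partition (8 blocks): {1,4} | {0} | {7} | {3,11} | {2,5} | {12} | {14} | {8}.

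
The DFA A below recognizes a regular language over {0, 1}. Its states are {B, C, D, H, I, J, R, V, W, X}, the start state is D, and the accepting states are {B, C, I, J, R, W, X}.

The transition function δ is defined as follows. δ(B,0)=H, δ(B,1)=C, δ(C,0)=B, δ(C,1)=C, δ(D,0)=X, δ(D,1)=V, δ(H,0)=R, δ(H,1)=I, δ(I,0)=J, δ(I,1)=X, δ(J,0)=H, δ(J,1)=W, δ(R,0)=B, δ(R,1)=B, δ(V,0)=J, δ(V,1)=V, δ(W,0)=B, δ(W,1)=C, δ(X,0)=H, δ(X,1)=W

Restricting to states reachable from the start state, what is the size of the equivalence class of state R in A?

Start with accepting vs non-accepting: {B,C,I,J,R,W,X} | {D,H,V}.
Split {B,C,I,J,R,W,X} by δ(·,0) → {C,I,R,W} and {B,J,X}.
Refine {C,I,R,W} on symbol 1: members go to different blocks, giving {C,W} and {I,R}.
Split {D,H,V} by δ(·,0) → {D,V} and {H}.
Stable partition: {C,W} | {D,V} | {B,J,X} | {I,R} | {H} — 5 equivalence classes.
State R belongs to the block {I,R}, which has 2 states.

2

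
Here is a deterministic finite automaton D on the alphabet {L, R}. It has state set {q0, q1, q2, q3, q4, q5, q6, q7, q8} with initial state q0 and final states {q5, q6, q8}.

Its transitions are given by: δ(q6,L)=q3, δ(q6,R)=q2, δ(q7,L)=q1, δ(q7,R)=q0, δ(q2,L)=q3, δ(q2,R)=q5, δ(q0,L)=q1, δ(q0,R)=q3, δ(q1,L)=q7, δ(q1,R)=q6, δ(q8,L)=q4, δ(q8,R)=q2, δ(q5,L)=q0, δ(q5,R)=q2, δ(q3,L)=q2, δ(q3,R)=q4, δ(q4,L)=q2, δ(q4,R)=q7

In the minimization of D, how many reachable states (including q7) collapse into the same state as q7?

First remove the unreachable states {q8}; 8 states remain.
P0 = {q5,q6} | {q0,q1,q2,q3,q4,q7}.
On input R, block {q0,q1,q2,q3,q4,q7} splits into {q0,q3,q4,q7} and {q1,q2}.
No further refinement is possible. Final partition (3 blocks): {q5,q6} | {q0,q3,q4,q7} | {q1,q2}.
The equivalence class containing q7 is {q0,q3,q4,q7}, of size 4.

4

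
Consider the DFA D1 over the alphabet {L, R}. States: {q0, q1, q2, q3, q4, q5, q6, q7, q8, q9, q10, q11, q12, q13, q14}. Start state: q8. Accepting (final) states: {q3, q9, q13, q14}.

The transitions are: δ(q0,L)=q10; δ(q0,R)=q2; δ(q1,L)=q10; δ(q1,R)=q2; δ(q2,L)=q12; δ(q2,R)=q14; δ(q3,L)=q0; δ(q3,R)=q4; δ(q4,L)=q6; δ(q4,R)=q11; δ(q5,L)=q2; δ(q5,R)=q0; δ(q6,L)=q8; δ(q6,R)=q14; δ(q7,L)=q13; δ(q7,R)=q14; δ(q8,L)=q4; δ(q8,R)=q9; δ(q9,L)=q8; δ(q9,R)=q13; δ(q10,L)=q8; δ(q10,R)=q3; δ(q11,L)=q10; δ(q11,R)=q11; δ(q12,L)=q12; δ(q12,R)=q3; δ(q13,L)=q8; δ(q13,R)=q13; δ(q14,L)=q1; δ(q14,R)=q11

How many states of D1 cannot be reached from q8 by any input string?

2

No path from q8 leads to q5, q7; the other 13 states are all reachable.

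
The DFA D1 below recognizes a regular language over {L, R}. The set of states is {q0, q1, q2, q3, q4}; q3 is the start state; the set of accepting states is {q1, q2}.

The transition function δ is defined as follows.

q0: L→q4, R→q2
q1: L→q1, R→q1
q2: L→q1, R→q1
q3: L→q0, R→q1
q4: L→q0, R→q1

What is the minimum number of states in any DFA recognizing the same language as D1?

2

P0 = {q1,q2} | {q0,q3,q4}.
The partition is now stable with 2 blocks: {q1,q2} | {q0,q3,q4}.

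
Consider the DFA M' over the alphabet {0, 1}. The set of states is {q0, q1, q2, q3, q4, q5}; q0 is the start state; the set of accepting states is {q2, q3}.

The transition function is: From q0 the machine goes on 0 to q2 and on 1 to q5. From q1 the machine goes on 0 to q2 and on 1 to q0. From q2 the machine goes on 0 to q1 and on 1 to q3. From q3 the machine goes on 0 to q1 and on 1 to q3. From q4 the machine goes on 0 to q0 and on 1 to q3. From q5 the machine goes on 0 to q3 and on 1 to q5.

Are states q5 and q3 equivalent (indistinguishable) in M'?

No

First remove the unreachable states {q4}; 5 states remain.
Initial partition by acceptance: {q2,q3} | {q0,q1,q5}.
No further refinement is possible. Final partition (2 blocks): {q2,q3} | {q0,q1,q5}.
q5 and q3 end up in different blocks, so they are distinguishable. For instance, the string 'ε' is accepted from only q3.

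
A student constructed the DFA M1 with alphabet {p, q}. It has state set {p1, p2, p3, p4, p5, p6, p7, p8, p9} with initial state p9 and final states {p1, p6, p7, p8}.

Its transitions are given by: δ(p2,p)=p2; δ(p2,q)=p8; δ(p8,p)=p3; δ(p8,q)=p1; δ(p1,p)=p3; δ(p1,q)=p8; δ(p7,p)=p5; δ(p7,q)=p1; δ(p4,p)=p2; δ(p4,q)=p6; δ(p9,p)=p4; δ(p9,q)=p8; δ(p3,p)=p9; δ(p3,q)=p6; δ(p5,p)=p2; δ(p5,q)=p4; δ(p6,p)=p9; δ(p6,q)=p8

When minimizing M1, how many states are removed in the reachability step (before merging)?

Starting at p9 and following transitions, the reachable set is {p1, p2, p3, p4, p6, p8, p9}. That leaves p5, p7 unreachable — 2 in total.

2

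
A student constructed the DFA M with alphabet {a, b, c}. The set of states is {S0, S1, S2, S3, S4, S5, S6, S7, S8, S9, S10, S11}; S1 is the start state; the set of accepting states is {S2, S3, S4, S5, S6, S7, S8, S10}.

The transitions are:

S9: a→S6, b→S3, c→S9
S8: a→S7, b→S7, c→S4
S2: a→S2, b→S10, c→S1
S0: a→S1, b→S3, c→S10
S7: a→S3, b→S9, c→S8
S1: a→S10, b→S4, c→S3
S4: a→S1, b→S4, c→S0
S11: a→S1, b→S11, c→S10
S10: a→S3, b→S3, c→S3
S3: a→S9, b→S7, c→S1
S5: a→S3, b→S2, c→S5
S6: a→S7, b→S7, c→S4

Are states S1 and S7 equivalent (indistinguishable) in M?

Reachable states from the start: {S0,S1,S3,S4,S6,S7,S8,S9,S10}. Unreachable: {S2,S5,S11} — drop them.
Initial partition by acceptance: {S3,S4,S6,S7,S8,S10} | {S0,S1,S9}.
On input a, block {S3,S4,S6,S7,S8,S10} splits into {S6,S7,S8,S10} and {S3,S4}.
Split {S6,S7,S8,S10} by δ(·,a) → {S6,S8} and {S7,S10}.
On input a, block {S0,S1,S9} splits into {S0} and {S1} and {S9}.
Refine {S3,S4} on symbol a: members go to different blocks, giving {S3} and {S4}.
On input b, block {S7,S10} splits into {S7} and {S10}.
No further refinement is possible. Final partition (8 blocks): {S6,S8} | {S0} | {S3} | {S7} | {S1} | {S9} | {S4} | {S10}.
S1 and S7 end up in different blocks, so they are distinguishable. For instance, the string 'ε' is accepted from only S7.

No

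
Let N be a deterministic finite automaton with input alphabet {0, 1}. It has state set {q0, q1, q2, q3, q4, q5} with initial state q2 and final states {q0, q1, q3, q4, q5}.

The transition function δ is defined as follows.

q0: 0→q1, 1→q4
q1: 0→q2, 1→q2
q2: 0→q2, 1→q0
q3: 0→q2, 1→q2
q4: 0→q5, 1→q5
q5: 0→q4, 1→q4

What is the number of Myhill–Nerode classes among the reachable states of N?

4

First remove the unreachable states {q3}; 5 states remain.
P0 = {q0,q1,q4,q5} | {q2}.
On input 0, block {q0,q1,q4,q5} splits into {q0,q4,q5} and {q1}.
Split {q0,q4,q5} by δ(·,0) → {q4,q5} and {q0}.
Stable partition: {q4,q5} | {q2} | {q1} | {q0} — 4 equivalence classes.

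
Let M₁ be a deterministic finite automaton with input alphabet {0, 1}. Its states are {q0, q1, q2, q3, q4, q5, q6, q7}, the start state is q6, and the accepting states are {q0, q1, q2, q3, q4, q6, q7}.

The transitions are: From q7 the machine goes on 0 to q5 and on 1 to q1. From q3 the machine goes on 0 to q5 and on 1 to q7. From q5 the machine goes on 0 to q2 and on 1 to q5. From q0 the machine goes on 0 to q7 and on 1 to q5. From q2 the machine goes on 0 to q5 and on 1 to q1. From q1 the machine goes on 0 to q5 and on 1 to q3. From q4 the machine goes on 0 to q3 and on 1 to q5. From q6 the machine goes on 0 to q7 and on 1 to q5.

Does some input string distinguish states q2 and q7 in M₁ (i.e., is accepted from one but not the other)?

States {q0,q4} cannot be reached from the start state, so discard them.
P0 = {q1,q2,q3,q6,q7} | {q5}.
Refine {q1,q2,q3,q6,q7} on symbol 0: members go to different blocks, giving {q1,q2,q3,q7} and {q6}.
No further refinement is possible. Final partition (3 blocks): {q1,q2,q3,q7} | {q5} | {q6}.
q2 and q7 lie in the same block of the stable partition, so they are equivalent — no string distinguishes them.

No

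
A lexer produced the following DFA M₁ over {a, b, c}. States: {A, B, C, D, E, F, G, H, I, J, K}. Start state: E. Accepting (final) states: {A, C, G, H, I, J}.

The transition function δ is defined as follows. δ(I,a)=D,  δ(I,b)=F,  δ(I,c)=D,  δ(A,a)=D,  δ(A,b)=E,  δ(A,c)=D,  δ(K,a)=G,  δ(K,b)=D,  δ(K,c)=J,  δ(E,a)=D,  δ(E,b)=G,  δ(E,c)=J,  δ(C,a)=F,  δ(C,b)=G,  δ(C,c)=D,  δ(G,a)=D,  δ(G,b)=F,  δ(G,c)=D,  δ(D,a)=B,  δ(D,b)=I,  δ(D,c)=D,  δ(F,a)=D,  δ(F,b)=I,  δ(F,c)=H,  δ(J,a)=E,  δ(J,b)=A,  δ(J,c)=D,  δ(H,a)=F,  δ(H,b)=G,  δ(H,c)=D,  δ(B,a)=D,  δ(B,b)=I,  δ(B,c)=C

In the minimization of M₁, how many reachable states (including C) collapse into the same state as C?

3

First remove the unreachable states {K}; 10 states remain.
Start with accepting vs non-accepting: {A,C,G,H,I,J} | {B,D,E,F}.
On input b, block {A,C,G,H,I,J} splits into {A,G,I} and {C,H,J}.
Split {B,D,E,F} by δ(·,c) → {B,E,F} and {D}.
The partition is now stable with 4 blocks: {A,G,I} | {B,E,F} | {C,H,J} | {D}.
The equivalence class containing C is {C,H,J}, of size 3.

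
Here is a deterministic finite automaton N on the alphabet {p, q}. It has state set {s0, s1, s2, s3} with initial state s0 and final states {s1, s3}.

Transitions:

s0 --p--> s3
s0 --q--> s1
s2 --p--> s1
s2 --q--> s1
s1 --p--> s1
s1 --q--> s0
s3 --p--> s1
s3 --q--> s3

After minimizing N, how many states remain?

States {s2} cannot be reached from the start state, so discard them.
Start with accepting vs non-accepting: {s1,s3} | {s0}.
Refine {s1,s3} on symbol q: members go to different blocks, giving {s1} and {s3}.
Stable partition: {s1} | {s0} | {s3} — 3 equivalence classes.

3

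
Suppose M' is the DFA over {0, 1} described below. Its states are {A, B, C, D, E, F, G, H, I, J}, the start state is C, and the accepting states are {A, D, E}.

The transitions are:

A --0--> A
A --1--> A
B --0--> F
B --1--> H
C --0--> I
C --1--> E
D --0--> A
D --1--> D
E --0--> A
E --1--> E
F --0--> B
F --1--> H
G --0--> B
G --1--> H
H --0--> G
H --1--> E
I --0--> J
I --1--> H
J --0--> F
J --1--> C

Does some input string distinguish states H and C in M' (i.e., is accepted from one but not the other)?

First remove the unreachable states {D}; 9 states remain.
Start with accepting vs non-accepting: {A,E} | {B,C,F,G,H,I,J}.
On input 1, block {B,C,F,G,H,I,J} splits into {B,F,G,I,J} and {C,H}.
No further refinement is possible. Final partition (3 blocks): {A,E} | {B,F,G,I,J} | {C,H}.
H and C lie in the same block of the stable partition, so they are equivalent — no string distinguishes them.

No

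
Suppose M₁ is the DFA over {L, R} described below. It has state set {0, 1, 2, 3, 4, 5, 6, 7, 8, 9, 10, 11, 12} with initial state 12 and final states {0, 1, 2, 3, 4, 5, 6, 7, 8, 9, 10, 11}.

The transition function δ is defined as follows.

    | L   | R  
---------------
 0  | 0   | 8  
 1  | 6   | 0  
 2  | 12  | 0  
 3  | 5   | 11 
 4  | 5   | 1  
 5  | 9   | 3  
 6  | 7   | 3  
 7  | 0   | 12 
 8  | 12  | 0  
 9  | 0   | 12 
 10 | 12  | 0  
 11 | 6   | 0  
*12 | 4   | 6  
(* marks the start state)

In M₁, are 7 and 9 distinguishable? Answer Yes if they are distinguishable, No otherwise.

Reachable states from the start: {0,1,3,4,5,6,7,8,9,11,12}. Unreachable: {2,10} — drop them.
Start with accepting vs non-accepting: {0,1,3,4,5,6,7,8,9,11} | {12}.
Split {0,1,3,4,5,6,7,8,9,11} by δ(·,L) → {0,1,3,4,5,6,7,9,11} and {8}.
Refine {0,1,3,4,5,6,7,9,11} on symbol R: members go to different blocks, giving {1,3,4,5,6,11} and {7,9} and {0}.
On input L, block {1,3,4,5,6,11} splits into {1,3,4,11} and {5,6}.
On input R, block {1,3,4,11} splits into {1,11} and {3,4}.
The partition is now stable with 7 blocks: {1,11} | {12} | {8} | {7,9} | {0} | {5,6} | {3,4}.
7 and 9 lie in the same block of the stable partition, so they are equivalent — no string distinguishes them.

No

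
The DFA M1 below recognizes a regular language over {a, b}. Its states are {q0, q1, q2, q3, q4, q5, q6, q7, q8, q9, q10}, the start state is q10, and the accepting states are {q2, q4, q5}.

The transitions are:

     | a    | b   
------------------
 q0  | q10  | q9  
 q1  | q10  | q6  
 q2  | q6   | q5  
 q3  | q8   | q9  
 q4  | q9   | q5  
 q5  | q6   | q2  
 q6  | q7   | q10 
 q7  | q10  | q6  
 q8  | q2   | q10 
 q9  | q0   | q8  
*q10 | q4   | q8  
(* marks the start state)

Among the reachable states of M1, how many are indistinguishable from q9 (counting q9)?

First remove the unreachable states {q1,q3}; 9 states remain.
Initial partition by acceptance: {q2,q4,q5} | {q0,q6,q7,q8,q9,q10}.
Split {q0,q6,q7,q8,q9,q10} by δ(·,a) → {q0,q6,q7,q9} and {q8,q10}.
Split {q0,q6,q7,q9} by δ(·,a) → {q0,q7} and {q6,q9}.
No further refinement is possible. Final partition (4 blocks): {q2,q4,q5} | {q0,q7} | {q8,q10} | {q6,q9}.
State q9 belongs to the block {q6,q9}, which has 2 states.

2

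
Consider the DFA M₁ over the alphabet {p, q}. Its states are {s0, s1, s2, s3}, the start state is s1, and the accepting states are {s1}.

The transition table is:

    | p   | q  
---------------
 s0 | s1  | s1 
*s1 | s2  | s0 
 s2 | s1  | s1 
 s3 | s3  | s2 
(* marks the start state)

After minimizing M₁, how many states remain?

2

First remove the unreachable states {s3}; 3 states remain.
Initial partition by acceptance: {s1} | {s0,s2}.
The partition is now stable with 2 blocks: {s1} | {s0,s2}.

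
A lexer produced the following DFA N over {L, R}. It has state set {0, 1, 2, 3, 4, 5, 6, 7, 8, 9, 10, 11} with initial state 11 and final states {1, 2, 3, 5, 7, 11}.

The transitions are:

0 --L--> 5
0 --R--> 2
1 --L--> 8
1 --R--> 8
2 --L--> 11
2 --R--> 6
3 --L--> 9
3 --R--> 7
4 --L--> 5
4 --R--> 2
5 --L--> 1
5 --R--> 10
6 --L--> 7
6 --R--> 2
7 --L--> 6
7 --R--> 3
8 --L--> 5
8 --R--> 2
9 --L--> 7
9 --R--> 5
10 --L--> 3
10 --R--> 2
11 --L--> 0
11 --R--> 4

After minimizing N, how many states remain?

P0 = {1,2,3,5,7,11} | {0,4,6,8,9,10}.
Split {1,2,3,5,7,11} by δ(·,L) → {1,3,7,11} and {2,5}.
Refine {1,3,7,11} on symbol R: members go to different blocks, giving {1,11} and {3,7}.
Split {0,4,6,8,9,10} by δ(·,L) → {0,4,8} and {6,9,10}.
No further refinement is possible. Final partition (5 blocks): {1,11} | {0,4,8} | {2,5} | {3,7} | {6,9,10}.

5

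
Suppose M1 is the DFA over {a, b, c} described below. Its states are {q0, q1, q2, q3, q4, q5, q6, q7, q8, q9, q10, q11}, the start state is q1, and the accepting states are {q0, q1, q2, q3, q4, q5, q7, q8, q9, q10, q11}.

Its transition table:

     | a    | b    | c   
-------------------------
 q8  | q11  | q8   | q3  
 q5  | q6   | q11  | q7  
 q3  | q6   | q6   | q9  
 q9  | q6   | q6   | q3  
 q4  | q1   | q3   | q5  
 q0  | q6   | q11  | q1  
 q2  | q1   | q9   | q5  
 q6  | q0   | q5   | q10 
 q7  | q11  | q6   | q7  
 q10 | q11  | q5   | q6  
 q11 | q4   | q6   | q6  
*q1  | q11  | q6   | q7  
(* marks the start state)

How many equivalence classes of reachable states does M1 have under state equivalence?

7

First remove the unreachable states {q2,q8}; 10 states remain.
P0 = {q0,q1,q3,q4,q5,q7,q9,q10,q11} | {q6}.
On input a, block {q0,q1,q3,q4,q5,q7,q9,q10,q11} splits into {q1,q4,q7,q10,q11} and {q0,q3,q5,q9}.
Refine {q1,q4,q7,q10,q11} on symbol b: members go to different blocks, giving {q1,q7,q11} and {q4,q10}.
On input a, block {q1,q7,q11} splits into {q1,q7} and {q11}.
Split {q0,q3,q5,q9} by δ(·,b) → {q0,q5} and {q3,q9}.
Refine {q4,q10} on symbol a: members go to different blocks, giving {q4} and {q10}.
The partition is now stable with 7 blocks: {q1,q7} | {q6} | {q0,q5} | {q4} | {q11} | {q3,q9} | {q10}.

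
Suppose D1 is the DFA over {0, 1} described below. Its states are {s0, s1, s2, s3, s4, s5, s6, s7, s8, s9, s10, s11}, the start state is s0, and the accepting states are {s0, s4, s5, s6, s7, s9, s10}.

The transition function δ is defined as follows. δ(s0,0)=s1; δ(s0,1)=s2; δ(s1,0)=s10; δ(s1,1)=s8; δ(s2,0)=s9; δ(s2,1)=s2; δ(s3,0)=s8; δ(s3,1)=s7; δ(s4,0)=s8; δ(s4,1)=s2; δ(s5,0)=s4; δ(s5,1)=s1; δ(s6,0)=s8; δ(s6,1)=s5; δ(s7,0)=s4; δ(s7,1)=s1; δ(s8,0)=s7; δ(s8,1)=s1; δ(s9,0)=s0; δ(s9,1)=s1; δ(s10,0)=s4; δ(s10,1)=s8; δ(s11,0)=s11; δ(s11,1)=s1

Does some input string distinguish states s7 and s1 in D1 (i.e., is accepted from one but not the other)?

First remove the unreachable states {s3,s5,s6,s11}; 8 states remain.
Start with accepting vs non-accepting: {s0,s4,s7,s9,s10} | {s1,s2,s8}.
Refine {s0,s4,s7,s9,s10} on symbol 0: members go to different blocks, giving {s7,s9,s10} and {s0,s4}.
The partition is now stable with 3 blocks: {s7,s9,s10} | {s1,s2,s8} | {s0,s4}.
s7 and s1 end up in different blocks, so they are distinguishable. For instance, the string 'ε' is accepted from only s7.

Yes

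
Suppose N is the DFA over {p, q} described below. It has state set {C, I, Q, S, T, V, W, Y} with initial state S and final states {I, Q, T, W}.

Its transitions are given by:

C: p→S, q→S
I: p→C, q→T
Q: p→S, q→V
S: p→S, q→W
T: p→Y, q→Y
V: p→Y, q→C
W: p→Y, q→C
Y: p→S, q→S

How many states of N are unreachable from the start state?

BFS from S reaches {C, S, W, Y}; the 4 state(s) I, Q, T, V are never visited.

4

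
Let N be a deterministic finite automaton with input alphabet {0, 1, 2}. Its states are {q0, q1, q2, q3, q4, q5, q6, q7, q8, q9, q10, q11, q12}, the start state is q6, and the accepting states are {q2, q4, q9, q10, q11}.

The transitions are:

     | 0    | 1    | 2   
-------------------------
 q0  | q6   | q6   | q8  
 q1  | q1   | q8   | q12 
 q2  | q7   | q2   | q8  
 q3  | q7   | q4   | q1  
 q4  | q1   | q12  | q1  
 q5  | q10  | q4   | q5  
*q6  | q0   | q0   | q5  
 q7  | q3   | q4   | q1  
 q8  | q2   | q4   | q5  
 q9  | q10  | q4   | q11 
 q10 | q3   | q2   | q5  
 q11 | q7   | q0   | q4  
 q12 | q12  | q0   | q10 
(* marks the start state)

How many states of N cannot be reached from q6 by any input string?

2

Starting at q6 and following transitions, the reachable set is {q0, q1, q2, q3, q4, q5, q6, q7, q8, q10, q12}. That leaves q9, q11 unreachable — 2 in total.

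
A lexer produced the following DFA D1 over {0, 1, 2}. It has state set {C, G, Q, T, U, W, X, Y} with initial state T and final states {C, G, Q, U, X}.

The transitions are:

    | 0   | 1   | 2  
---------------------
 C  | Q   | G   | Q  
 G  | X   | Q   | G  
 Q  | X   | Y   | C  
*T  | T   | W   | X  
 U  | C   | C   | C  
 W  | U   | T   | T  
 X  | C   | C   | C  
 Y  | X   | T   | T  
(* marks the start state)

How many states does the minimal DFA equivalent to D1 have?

6

Initial partition by acceptance: {C,G,Q,U,X} | {T,W,Y}.
Split {C,G,Q,U,X} by δ(·,1) → {C,G,U,X} and {Q}.
Split {C,G,U,X} by δ(·,0) → {G,U,X} and {C}.
On input 0, block {G,U,X} splits into {U,X} and {G}.
Split {T,W,Y} by δ(·,0) → {W,Y} and {T}.
The partition is now stable with 6 blocks: {U,X} | {W,Y} | {Q} | {C} | {G} | {T}.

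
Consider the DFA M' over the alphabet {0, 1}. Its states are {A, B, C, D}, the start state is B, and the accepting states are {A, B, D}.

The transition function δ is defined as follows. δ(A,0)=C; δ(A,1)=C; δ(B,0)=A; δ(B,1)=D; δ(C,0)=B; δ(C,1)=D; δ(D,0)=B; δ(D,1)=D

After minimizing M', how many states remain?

4

P0 = {A,B,D} | {C}.
On input 0, block {A,B,D} splits into {B,D} and {A}.
Split {B,D} by δ(·,0) → {B} and {D}.
The partition is now stable with 4 blocks: {B} | {C} | {A} | {D}.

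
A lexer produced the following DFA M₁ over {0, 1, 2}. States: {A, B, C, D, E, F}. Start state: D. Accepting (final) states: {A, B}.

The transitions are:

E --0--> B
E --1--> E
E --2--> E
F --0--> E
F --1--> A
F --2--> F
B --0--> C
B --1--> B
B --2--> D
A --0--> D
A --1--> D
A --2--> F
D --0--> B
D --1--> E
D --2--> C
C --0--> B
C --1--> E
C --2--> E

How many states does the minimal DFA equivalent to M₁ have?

States {A,F} cannot be reached from the start state, so discard them.
P0 = {B} | {C,D,E}.
The partition is now stable with 2 blocks: {B} | {C,D,E}.

2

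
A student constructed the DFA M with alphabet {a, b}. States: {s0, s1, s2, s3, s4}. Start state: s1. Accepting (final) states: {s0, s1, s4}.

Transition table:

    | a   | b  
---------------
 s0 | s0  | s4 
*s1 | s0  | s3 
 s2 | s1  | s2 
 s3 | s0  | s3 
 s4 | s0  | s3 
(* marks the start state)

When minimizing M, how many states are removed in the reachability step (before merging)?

1

BFS from s1 reaches {s0, s1, s3, s4}; the 1 state(s) s2 are never visited.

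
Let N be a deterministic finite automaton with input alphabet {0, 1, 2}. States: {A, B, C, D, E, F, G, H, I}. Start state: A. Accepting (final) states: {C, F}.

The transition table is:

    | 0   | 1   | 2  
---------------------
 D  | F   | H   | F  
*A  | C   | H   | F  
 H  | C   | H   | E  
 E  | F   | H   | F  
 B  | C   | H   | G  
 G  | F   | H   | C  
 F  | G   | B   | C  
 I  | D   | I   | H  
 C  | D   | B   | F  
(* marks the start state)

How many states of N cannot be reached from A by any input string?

1

No path from A leads to I; the other 8 states are all reachable.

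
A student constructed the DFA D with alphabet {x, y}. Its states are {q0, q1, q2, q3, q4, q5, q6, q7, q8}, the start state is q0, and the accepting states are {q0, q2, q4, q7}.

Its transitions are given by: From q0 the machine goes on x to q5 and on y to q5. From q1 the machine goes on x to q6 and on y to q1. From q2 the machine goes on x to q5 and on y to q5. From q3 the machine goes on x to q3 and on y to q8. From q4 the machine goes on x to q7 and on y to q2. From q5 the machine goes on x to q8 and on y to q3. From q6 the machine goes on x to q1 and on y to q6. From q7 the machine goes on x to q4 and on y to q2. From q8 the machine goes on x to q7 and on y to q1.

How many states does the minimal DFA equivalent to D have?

All states are reachable from the start state.
Start with accepting vs non-accepting: {q0,q2,q4,q7} | {q1,q3,q5,q6,q8}.
On input x, block {q0,q2,q4,q7} splits into {q0,q2} and {q4,q7}.
Split {q1,q3,q5,q6,q8} by δ(·,x) → {q1,q3,q5,q6} and {q8}.
Split {q1,q3,q5,q6} by δ(·,x) → {q1,q3,q6} and {q5}.
Refine {q1,q3,q6} on symbol y: members go to different blocks, giving {q1,q6} and {q3}.
The partition is now stable with 6 blocks: {q0,q2} | {q1,q6} | {q4,q7} | {q8} | {q5} | {q3}.

6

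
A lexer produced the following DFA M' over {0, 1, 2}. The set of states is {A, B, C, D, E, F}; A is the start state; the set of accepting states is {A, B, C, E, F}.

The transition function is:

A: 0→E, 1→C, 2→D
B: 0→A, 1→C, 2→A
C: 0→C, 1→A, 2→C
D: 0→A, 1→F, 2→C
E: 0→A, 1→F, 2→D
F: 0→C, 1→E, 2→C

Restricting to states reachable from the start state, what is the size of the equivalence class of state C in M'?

First remove the unreachable states {B}; 5 states remain.
Start with accepting vs non-accepting: {A,C,E,F} | {D}.
On input 2, block {A,C,E,F} splits into {A,E} and {C,F}.
The partition is now stable with 3 blocks: {A,E} | {D} | {C,F}.
The equivalence class containing C is {C,F}, of size 2.

2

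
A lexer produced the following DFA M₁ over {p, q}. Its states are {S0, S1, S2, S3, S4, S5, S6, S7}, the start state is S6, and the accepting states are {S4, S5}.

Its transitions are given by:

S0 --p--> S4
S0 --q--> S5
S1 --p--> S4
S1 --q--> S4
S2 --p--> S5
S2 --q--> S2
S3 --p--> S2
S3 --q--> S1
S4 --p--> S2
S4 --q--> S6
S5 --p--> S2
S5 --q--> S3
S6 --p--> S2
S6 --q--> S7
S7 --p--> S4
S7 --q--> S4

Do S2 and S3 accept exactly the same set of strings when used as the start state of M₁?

First remove the unreachable states {S0}; 7 states remain.
P0 = {S4,S5} | {S1,S2,S3,S6,S7}.
On input p, block {S1,S2,S3,S6,S7} splits into {S1,S2,S7} and {S3,S6}.
On input q, block {S1,S2,S7} splits into {S1,S7} and {S2}.
The partition is now stable with 4 blocks: {S4,S5} | {S1,S7} | {S3,S6} | {S2}.
S2 and S3 end up in different blocks, so they are distinguishable. For instance, the string 'p' is accepted from only S2.

No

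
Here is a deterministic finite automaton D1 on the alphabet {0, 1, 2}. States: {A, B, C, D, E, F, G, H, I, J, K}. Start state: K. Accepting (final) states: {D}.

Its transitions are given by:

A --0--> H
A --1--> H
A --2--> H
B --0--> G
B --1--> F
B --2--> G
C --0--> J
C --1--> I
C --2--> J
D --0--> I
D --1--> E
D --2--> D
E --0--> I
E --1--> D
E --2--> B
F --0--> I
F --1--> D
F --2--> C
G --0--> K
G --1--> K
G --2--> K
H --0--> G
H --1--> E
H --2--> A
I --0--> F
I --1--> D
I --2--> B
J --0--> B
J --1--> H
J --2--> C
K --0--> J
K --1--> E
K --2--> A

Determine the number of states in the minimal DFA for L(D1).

Initial partition by acceptance: {D} | {A,B,C,E,F,G,H,I,J,K}.
Refine {A,B,C,E,F,G,H,I,J,K} on symbol 1: members go to different blocks, giving {A,B,C,G,H,J,K} and {E,F,I}.
Split {A,B,C,G,H,J,K} by δ(·,1) → {B,C,H,K} and {A,G,J}.
The partition is now stable with 4 blocks: {D} | {B,C,H,K} | {E,F,I} | {A,G,J}.

4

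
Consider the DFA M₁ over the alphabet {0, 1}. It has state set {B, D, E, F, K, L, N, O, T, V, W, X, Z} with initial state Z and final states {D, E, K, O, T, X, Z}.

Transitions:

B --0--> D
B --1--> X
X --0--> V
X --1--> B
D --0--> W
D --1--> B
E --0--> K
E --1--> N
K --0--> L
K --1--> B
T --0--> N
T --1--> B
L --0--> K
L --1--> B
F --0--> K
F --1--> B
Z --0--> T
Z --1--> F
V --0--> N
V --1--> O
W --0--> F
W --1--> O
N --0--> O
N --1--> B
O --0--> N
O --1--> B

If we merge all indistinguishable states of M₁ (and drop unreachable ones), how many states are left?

States {E} cannot be reached from the start state, so discard them.
P0 = {D,K,O,T,X,Z} | {B,F,L,N,V,W}.
Refine {D,K,O,T,X,Z} on symbol 0: members go to different blocks, giving {D,K,O,T,X} and {Z}.
Split {B,F,L,N,V,W} by δ(·,0) → {B,F,L,N} and {V,W}.
Split {D,K,O,T,X} by δ(·,0) → {K,O,T} and {D,X}.
Refine {B,F,L,N} on symbol 0: members go to different blocks, giving {F,L,N} and {B}.
The partition is now stable with 6 blocks: {K,O,T} | {F,L,N} | {Z} | {V,W} | {D,X} | {B}.

6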